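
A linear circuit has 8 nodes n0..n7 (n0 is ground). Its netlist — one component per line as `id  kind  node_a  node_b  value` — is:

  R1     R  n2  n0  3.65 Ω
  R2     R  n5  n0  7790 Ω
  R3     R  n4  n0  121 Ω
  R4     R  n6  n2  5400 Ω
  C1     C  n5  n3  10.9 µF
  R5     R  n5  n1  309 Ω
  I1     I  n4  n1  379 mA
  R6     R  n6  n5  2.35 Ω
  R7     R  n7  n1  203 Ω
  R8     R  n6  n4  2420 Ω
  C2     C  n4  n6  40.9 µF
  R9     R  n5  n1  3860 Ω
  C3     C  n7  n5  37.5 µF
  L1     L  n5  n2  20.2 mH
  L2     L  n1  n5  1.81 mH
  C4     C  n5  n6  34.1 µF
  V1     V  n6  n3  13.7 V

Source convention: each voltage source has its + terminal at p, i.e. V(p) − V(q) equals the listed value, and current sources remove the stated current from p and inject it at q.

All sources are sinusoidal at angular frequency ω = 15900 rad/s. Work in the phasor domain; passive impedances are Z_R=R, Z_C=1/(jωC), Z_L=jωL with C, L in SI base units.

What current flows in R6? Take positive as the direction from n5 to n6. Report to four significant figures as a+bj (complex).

Element admittances at ω=15900 rad/s:
  Y(R1) = 0.2740+0.000j S between n2,n0
  Y(R2) = 0.0001284+0.000j S between n5,n0
  Y(R3) = 0.008264+0.000j S between n4,n0
  Y(R4) = 0.0001852+0.000j S between n6,n2
  Y(C1) = 0.000+0.1733j S between n5,n3
  Y(R5) = 0.003236+0.000j S between n5,n1
  I1: injects 0.379 A into n1 (from n4)
  Y(R6) = 0.4255+0.000j S between n6,n5
  Y(R7) = 0.004926+0.000j S between n7,n1
  Y(R8) = 0.0004132+0.000j S between n6,n4
  Y(C2) = 0.000+0.6503j S between n4,n6
  Y(R9) = 0.0002591+0.000j S between n5,n1
  Y(C3) = 0.000+0.5962j S between n7,n5
  Y(L1) = 0.000-0.003114j S between n5,n2
  Y(L2) = 0.000-0.03475j S between n1,n5
  Y(C4) = 0.000+0.5422j S between n5,n6
  V1: constraint V(n6)−V(n3) = 13.7
Assemble and solve the 8×8 MNA system:
  V(n1)=1.341+7.496j  V(n2)=-0.03142+0.01218j  V(n3)=-12.64-0.9564j  V(n4)=1.059-0.3602j  V(n5)=-1.161-2.817j  V(n6)=1.055-0.9564j  V(n7)=-1.076-2.837j
  i(V1)=-0.3224-1.990j

-0.9432-0.7917j A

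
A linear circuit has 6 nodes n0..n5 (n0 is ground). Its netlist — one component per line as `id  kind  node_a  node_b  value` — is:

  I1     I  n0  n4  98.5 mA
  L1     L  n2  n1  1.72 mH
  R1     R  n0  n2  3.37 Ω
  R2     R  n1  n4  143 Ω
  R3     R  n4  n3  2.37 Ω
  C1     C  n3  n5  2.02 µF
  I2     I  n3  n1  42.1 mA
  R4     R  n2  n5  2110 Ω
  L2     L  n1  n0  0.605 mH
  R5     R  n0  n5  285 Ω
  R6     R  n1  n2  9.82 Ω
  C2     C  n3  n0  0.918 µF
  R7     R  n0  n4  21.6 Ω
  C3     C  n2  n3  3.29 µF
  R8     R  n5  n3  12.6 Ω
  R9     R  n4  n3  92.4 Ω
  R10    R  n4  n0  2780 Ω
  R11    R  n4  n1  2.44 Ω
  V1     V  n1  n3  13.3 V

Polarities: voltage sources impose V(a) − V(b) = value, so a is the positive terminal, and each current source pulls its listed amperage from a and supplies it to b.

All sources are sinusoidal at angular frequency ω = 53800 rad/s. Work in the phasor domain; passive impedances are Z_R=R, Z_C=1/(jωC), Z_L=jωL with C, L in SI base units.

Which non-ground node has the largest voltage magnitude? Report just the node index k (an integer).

1

MNA unknowns: 5 node voltages V₁..V_5 plus 1 source current (V1)
I1: z[0]−=0.0985, z[4]+=0.0985
L1: Y=0.000-0.01081j on G[2,1]
R1: Y=0.2967+0.000j on G[0,2]
R2: Y=0.006993+0.000j on G[1,4]
R3: Y=0.4219+0.000j on G[4,3]
C1: Y=0.000+0.1087j on G[3,5]
I2: z[3]−=0.0421, z[1]+=0.0421
R4: Y=0.0004739+0.000j on G[2,5]
L2: Y=0.000-0.03072j on G[1,0]
R5: Y=0.003509+0.000j on G[0,5]
R6: Y=0.1018+0.000j on G[1,2]
C2: Y=0.000+0.04939j on G[3,0]
R7: Y=0.04630+0.000j on G[0,4]
C3: Y=0.000+0.1770j on G[2,3]
R8: Y=0.07937+0.000j on G[5,3]
R9: Y=0.01082+0.000j on G[4,3]
R10: Y=0.0003597+0.000j on G[4,0]
R11: Y=0.4098+0.000j on G[4,1]
V1: row V1−V3=13.3, i_V1 at 1,3
solve → V1=11.07+6.867j, V2=0.1345+0.4147j, V3=-2.232+6.867j, V4=4.180+6.510j, V5=-2.349+6.695j
aux → i_V1=-4.223-0.3479j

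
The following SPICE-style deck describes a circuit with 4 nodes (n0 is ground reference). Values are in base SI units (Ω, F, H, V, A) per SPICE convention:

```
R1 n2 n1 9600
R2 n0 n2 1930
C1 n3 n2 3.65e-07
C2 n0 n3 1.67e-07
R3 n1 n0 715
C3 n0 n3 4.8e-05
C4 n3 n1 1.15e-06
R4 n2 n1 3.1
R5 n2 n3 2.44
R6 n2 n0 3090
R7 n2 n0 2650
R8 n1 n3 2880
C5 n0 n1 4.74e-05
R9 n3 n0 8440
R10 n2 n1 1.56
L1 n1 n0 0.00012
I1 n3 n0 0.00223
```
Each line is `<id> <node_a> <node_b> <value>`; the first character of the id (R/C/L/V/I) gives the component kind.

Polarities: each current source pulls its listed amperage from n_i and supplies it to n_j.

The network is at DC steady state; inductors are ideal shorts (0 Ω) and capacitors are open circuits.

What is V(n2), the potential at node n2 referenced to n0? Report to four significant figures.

-0.002307 V

MNA unknowns: 3 node voltages V₁..V_3 plus 1 source current (L1)
R1: Y=0.0001042 on G[2,1]
R2: Y=0.0005181 on G[0,2]
C1: Y=0.000 on G[3,2]
C2: Y=0.000 on G[0,3]
R3: Y=0.001399 on G[1,0]
C3: Y=0.000 on G[0,3]
C4: Y=0.000 on G[3,1]
R4: Y=0.3226 on G[2,1]
R5: Y=0.4098 on G[2,3]
R6: Y=0.0003236 on G[2,0]
R7: Y=0.0003774 on G[2,0]
R8: Y=0.0003472 on G[1,3]
C5: Y=0.000 on G[0,1]
R9: Y=0.0001185 on G[3,0]
R10: Y=0.6410 on G[2,1]
L1: row V1−V0=0, i_L1 at 1,0
I1: z[3]−=0.00223, z[0]+=0.00223
solve → V1=0.000, V2=-0.002307, V3=-0.007740
aux → i_L1=-0.002226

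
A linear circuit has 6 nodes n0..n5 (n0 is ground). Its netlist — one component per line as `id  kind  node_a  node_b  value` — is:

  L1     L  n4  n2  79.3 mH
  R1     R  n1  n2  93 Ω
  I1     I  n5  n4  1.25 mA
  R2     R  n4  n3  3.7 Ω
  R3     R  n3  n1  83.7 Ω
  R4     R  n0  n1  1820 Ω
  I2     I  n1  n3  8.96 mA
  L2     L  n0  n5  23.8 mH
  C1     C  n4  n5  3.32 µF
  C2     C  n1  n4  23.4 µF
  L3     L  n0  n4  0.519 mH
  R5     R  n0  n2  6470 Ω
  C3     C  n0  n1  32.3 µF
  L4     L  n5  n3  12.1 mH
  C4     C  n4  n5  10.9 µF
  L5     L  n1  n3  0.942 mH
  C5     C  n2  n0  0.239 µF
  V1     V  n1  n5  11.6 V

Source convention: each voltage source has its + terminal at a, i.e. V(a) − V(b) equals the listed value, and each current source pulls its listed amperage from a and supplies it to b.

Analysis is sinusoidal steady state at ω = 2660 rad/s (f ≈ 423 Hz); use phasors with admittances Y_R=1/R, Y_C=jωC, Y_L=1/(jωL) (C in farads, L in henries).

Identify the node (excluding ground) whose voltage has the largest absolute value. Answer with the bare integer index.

5

Apply KCL at each of the 5 non-ground nodes and solve the resulting linear system.
Node n1: branches {R1, R3, R4, I2, C2, C3, L5, V1} → V_1 = 1.286+0.4401j
Node n2: branches {L1, R1, R5, C5} → V_2 = 1.038+0.6598j
Node n3: branches {R2, R3, I2, L4, L5} → V_3 = 0.6233+0.3258j
Node n4: branches {L1, I1, R2, C1, C2, L3, C4} → V_4 = 0.3788+0.04199j
Node n5: branches {I1, L2, C1, L4, C4, V1} → V_5 = -10.31+0.4401j
Source currents: i(V1)=-0.003304+0.09827j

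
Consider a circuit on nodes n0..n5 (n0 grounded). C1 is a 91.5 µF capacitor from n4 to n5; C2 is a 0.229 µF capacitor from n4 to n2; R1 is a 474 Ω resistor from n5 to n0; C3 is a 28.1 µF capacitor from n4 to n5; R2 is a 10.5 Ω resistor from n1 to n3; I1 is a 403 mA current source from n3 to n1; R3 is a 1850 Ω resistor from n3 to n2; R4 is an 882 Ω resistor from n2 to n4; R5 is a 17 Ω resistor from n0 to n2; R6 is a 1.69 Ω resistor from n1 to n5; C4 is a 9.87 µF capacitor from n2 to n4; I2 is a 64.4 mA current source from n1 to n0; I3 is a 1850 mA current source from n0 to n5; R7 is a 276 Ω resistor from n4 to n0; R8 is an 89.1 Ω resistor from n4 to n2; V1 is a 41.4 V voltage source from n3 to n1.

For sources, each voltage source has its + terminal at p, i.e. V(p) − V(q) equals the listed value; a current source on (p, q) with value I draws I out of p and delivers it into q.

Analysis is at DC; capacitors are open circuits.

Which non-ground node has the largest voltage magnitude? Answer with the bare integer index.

3

MNA unknowns: 5 node voltages V₁..V_5 plus 1 source current (V1)
C1: Y=0.000 on G[4,5]
C2: Y=0.000 on G[4,2]
R1: Y=0.002110 on G[5,0]
C3: Y=0.000 on G[4,5]
R2: Y=0.09524 on G[1,3]
I1: z[3]−=0.403, z[1]+=0.403
R3: Y=0.0005405 on G[3,2]
R4: Y=0.001134 on G[2,4]
R5: Y=0.05882 on G[0,2]
R6: Y=0.5917 on G[1,5]
C4: Y=0.000 on G[2,4]
I2: z[1]−=0.0644, z[0]+=0.0644
I3: z[0]−=1.85, z[5]+=1.85
R7: Y=0.003623 on G[4,0]
R8: Y=0.01122 on G[4,2]
V1: row V3−V1=41.4, i_V1 at 3,1
solve → V1=666.0, V2=6.151, V3=707.4, V4=4.756, V5=666.7
aux → i_V1=-4.725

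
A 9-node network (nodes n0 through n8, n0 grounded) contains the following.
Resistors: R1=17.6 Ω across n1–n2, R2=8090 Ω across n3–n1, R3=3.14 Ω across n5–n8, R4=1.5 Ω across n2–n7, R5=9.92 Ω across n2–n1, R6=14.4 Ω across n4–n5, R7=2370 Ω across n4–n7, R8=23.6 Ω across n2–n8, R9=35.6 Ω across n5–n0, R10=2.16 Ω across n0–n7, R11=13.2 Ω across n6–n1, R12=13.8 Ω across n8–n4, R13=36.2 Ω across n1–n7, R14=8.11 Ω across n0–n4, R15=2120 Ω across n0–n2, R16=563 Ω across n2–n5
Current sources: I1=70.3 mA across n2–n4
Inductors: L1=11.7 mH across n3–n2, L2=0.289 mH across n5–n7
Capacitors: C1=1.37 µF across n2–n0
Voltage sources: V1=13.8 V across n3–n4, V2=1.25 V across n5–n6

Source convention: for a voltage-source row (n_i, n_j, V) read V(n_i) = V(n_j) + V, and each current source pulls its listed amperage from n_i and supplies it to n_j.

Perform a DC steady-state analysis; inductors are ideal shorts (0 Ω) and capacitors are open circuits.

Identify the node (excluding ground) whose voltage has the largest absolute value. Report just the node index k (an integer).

Element admittances at DC:
  Y(R1) = 0.05682 S between n1,n2
  Y(R2) = 0.0001236 S between n3,n1
  Y(R3) = 0.3185 S between n5,n8
  I1: injects 0.0703 A into n4 (from n2)
  Y(R4) = 0.6667 S between n2,n7
  L1: short n3↔n2 (DC inductor)
  Y(R5) = 0.1008 S between n2,n1
  Y(R6) = 0.06944 S between n4,n5
  Y(R7) = 0.0004219 S between n4,n7
  Y(R8) = 0.04237 S between n2,n8
  Y(R9) = 0.02809 S between n5,n0
  L2: short n5↔n7 (DC inductor)
  Y(R10) = 0.4630 S between n0,n7
  Y(R11) = 0.07576 S between n6,n1
  Y(R12) = 0.07246 S between n8,n4
  Y(R13) = 0.02762 S between n1,n7
  Y(R14) = 0.1233 S between n0,n4
  Y(C1) = 0.000 S between n2,n0
  Y(R15) = 0.0004717 S between n0,n2
  Y(R16) = 0.001776 S between n2,n5
  V1: constraint V(n3)−V(n4) = 13.8
  V2: constraint V(n5)−V(n6) = 1.25
Assemble and solve the 12×12 MNA system:
  V(n1)=3.633  V(n2)=5.203  V(n3)=5.203  V(n4)=-8.597  V(n5)=2.154  V(n6)=0.9036  V(n7)=2.154  V(n8)=0.6541
  i(L1)=2.552  i(L2)=-1.072  i(V1)=-2.552  i(V2)=-0.2068

4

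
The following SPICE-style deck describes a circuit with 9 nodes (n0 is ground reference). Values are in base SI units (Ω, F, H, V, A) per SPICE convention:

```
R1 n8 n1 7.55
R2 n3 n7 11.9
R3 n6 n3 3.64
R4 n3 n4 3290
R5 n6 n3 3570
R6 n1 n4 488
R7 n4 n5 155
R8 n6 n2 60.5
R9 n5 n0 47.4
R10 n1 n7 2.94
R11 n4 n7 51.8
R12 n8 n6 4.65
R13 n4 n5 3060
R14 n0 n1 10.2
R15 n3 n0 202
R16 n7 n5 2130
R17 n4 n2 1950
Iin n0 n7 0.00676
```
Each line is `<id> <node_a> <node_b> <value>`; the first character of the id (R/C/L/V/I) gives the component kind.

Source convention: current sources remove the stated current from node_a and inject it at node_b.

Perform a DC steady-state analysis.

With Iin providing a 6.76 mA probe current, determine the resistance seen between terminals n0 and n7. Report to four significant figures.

MNA unknowns: 8 node voltages V₁..V_8
R1: Y=0.1325 on G[8,1]
R2: Y=0.08403 on G[3,7]
R3: Y=0.2747 on G[6,3]
R4: Y=0.0003040 on G[3,4]
R5: Y=0.0002801 on G[6,3]
R6: Y=0.002049 on G[1,4]
R7: Y=0.006452 on G[4,5]
R8: Y=0.01653 on G[6,2]
R9: Y=0.02110 on G[5,0]
R10: Y=0.3401 on G[1,7]
R11: Y=0.01931 on G[4,7]
R12: Y=0.2151 on G[8,6]
R13: Y=0.0003268 on G[4,5]
R14: Y=0.09804 on G[0,1]
R15: Y=0.004950 on G[3,0]
R16: Y=0.0004695 on G[7,5]
R17: Y=0.0005128 on G[4,2]
Iin: z[0]−=0.00676, z[7]+=0.00676
solve → V1=0.06197, V2=0.06728, V3=0.06907, V4=0.06246, V5=0.01624, V6=0.06743, V7=0.07851, V8=0.06535

R_eq = 11.61 Ω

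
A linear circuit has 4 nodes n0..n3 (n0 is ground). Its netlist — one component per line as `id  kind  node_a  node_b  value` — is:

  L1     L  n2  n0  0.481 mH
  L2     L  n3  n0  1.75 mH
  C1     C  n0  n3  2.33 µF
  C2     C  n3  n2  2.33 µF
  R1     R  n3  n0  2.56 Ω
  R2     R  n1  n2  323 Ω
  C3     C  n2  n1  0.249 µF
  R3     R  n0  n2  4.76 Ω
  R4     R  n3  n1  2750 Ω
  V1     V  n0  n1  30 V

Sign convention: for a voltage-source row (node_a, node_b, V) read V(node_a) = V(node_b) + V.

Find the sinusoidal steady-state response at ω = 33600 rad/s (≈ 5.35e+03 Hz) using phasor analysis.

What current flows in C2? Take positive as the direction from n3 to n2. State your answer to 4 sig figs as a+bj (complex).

MNA unknowns: 3 node voltages V₁..V_3 plus 1 source current (V1)
L1: Y=0.000-0.06188j on G[2,0]
L2: Y=0.000-0.01701j on G[3,0]
C1: Y=0.000+0.07829j on G[0,3]
C2: Y=0.000+0.07829j on G[3,2]
R1: Y=0.3906+0.000j on G[3,0]
R2: Y=0.003096+0.000j on G[1,2]
C3: Y=0.000+0.008366j on G[2,1]
R3: Y=0.2101+0.000j on G[0,2]
R4: Y=0.0003636+0.000j on G[3,1]
V1: row V0−V1=30, i_V1 at 0,1
solve → V1=-30.00+0.000j, V2=-0.5054-1.070j, V3=0.1332-0.1487j
aux → i_V1=-0.1112-0.2434j

-0.07210+0.04999j A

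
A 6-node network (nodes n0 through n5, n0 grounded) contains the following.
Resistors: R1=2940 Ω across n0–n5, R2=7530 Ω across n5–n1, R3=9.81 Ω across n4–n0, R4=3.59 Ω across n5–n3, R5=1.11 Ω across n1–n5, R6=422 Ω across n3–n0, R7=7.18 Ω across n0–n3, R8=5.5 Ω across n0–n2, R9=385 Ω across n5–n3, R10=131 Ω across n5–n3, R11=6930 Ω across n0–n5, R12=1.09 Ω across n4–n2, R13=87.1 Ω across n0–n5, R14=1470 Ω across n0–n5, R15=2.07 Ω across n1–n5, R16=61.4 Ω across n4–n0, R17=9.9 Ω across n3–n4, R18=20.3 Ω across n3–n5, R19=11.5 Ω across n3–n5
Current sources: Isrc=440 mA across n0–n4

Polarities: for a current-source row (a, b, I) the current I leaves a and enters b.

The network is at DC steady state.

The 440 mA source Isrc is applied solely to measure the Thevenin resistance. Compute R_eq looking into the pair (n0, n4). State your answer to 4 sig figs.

Element admittances at DC:
  Y(R1) = 0.0003401 S between n0,n5
  Y(R2) = 0.0001328 S between n5,n1
  Y(R3) = 0.1019 S between n4,n0
  Y(R4) = 0.2786 S between n5,n3
  Y(R5) = 0.9009 S between n1,n5
  Y(R6) = 0.002370 S between n3,n0
  Y(R7) = 0.1393 S between n0,n3
  Y(R8) = 0.1818 S between n0,n2
  Y(R9) = 0.002597 S between n5,n3
  Y(R10) = 0.007634 S between n5,n3
  Y(R11) = 0.0001443 S between n0,n5
  Y(R12) = 0.9174 S between n4,n2
  Y(R13) = 0.01148 S between n0,n5
  Y(R14) = 0.0006803 S between n0,n5
  Y(R15) = 0.4831 S between n1,n5
  Y(R16) = 0.01629 S between n4,n0
  Y(R17) = 0.1010 S between n3,n4
  Y(R18) = 0.04926 S between n3,n5
  Y(R19) = 0.08696 S between n3,n5
  Isrc: injects 0.44 A into n4 (from n0)
Assemble and solve the 5×5 MNA system:
  V(n1)=0.5115  V(n2)=1.110  V(n3)=0.5268  V(n4)=1.329  V(n5)=0.5115

R_eq = 3.022 Ω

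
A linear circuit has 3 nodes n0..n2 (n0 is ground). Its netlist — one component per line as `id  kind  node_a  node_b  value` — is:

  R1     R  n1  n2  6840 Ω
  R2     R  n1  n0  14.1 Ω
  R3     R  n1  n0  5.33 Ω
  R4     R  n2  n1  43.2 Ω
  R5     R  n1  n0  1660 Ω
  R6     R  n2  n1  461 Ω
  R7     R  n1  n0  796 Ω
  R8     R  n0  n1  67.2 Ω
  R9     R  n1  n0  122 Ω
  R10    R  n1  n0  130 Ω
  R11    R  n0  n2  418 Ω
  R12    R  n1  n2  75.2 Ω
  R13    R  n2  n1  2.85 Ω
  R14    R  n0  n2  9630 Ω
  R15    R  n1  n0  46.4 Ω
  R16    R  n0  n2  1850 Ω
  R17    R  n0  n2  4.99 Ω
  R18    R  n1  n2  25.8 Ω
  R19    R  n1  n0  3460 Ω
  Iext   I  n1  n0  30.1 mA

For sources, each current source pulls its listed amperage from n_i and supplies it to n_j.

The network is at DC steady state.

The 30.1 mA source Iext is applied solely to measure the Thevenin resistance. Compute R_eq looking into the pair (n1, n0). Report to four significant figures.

Apply KCL at each of the 2 non-ground nodes and solve the resulting linear system.
Node n1: branches {R1, R2, R3, R4, R5, R6, R7, R8, R9, R10, R12, R13, R15, R18, R19, Iext} → V_1 = -0.06675
Node n2: branches {R1, R4, R6, R11, R12, R13, R14, R16, R17, R18} → V_2 = -0.04526

R_eq = 2.218 Ω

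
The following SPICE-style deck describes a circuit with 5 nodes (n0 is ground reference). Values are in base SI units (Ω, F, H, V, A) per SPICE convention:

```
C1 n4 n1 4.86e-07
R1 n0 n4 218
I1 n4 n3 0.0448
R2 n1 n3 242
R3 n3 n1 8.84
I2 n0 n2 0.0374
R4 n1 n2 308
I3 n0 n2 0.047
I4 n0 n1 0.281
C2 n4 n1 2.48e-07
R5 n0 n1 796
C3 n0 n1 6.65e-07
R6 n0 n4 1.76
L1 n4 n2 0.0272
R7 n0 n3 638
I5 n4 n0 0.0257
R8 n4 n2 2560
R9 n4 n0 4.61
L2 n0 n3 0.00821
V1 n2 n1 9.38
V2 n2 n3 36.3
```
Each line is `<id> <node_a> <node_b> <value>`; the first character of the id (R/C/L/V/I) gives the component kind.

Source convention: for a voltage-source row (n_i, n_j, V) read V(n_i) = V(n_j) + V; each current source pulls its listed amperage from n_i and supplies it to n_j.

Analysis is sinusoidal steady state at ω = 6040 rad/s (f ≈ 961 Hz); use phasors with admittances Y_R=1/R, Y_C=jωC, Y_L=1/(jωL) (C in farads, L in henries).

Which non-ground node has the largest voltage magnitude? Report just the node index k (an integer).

2

Apply KCL at each of the 4 non-ground nodes and solve the resulting linear system.
Node n1: branches {C1, R2, R3, R4, I4, C2, R5, C3, V1} → V_1 = 30.83+19.63j
Node n2: branches {I2, R4, I3, L1, R8, V1, V2} → V_2 = 40.21+19.63j
Node n3: branches {I1, R2, R3, R7, L2, V2} → V_3 = 3.910+19.63j
Node n4: branches {C1, R1, I1, C2, R6, L1, I5, R8, R9} → V_4 = -0.02801-0.1271j
Source currents: i(V1)=2.717+0.2853j, i(V2)=-2.799-0.04809j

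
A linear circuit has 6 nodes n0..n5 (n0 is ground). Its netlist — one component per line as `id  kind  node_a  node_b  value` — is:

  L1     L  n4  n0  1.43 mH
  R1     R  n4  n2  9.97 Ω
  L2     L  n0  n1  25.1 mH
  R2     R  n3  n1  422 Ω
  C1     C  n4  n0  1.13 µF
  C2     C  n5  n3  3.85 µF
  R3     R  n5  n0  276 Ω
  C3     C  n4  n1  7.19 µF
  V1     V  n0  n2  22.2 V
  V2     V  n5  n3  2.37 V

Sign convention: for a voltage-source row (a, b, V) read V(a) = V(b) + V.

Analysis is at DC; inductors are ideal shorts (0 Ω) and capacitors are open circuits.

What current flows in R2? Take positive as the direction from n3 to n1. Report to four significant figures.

Element admittances at DC:
  L1: short n4↔n0 (DC inductor)
  Y(R1) = 0.1003 S between n4,n2
  L2: short n0↔n1 (DC inductor)
  Y(R2) = 0.002370 S between n3,n1
  Y(C1) = 0.000 S between n4,n0
  Y(C2) = 0.000 S between n5,n3
  Y(R3) = 0.003623 S between n5,n0
  Y(C3) = 0.000 S between n4,n1
  V1: constraint V(n0)−V(n2) = 22.2
  V2: constraint V(n5)−V(n3) = 2.37
Assemble and solve the 9×9 MNA system:
  V(n1)=0.000  V(n2)=-22.20  V(n3)=-1.433  V(n4)=0.000  V(n5)=0.9371
  i(L1)=-2.227  i(L2)=0.003395  i(V1)=-2.227  i(V2)=-0.003395

-0.003395 A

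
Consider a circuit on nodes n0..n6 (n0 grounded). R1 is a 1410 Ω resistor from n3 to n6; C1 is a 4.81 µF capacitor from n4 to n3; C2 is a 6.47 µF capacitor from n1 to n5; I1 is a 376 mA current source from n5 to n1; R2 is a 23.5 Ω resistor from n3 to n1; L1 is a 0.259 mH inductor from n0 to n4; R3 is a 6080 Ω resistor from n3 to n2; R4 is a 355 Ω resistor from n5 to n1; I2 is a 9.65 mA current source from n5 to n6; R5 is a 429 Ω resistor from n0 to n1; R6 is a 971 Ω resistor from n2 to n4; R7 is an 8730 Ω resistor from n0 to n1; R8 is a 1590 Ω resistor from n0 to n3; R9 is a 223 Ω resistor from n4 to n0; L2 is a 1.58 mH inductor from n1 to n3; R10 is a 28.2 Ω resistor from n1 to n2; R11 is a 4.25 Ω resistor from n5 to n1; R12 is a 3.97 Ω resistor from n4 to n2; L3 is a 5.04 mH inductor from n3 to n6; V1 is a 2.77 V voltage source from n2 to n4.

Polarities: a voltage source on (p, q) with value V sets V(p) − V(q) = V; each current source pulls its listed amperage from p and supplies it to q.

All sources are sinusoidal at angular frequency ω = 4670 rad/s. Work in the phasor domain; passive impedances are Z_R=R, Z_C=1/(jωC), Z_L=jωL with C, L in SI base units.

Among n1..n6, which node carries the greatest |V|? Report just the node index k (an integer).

2

MNA unknowns: 6 node voltages V₁..V_6 plus 1 source current (V1)
R1: Y=0.0007092+0.000j on G[3,6]
C1: Y=0.000+0.02246j on G[4,3]
C2: Y=0.000+0.03021j on G[1,5]
I1: z[5]−=0.376, z[1]+=0.376
R2: Y=0.04255+0.000j on G[3,1]
L1: Y=0.000-0.8268j on G[0,4]
R3: Y=0.0001645+0.000j on G[3,2]
R4: Y=0.002817+0.000j on G[5,1]
I2: z[5]−=0.00965, z[6]+=0.00965
R5: Y=0.002331+0.000j on G[0,1]
R6: Y=0.001030+0.000j on G[2,4]
R7: Y=0.0001145+0.000j on G[0,1]
R8: Y=0.0006289+0.000j on G[0,3]
R9: Y=0.004484+0.000j on G[4,0]
L2: Y=0.000-0.1355j on G[1,3]
R10: Y=0.03546+0.000j on G[1,2]
R11: Y=0.2353+0.000j on G[5,1]
R12: Y=0.2519+0.000j on G[4,2]
L3: Y=0.000-0.04249j on G[3,6]
V1: row V2−V4=2.77, i_V1 at 2,4
solve → V1=1.734-1.152j, V2=2.765-0.006611j, V3=1.978-1.396j, V4=-0.004505-0.006611j, V5=0.1405-0.9497j, V6=1.982-1.169j
aux → i_V1=-0.7373-0.04084j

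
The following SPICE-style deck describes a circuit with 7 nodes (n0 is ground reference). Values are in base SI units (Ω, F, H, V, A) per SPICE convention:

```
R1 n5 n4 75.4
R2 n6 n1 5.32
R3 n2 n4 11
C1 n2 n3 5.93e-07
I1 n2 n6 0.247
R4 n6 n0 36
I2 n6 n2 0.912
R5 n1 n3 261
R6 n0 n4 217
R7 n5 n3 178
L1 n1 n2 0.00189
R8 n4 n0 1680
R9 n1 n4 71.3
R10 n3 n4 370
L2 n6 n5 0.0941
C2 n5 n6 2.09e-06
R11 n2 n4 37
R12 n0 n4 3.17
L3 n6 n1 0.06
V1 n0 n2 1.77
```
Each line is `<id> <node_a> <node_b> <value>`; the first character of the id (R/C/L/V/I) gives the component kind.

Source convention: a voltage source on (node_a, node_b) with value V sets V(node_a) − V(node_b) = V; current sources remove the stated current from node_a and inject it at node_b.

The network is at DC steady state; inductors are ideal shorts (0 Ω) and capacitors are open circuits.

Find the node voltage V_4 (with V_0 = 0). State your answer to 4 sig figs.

MNA unknowns: 6 node voltages V₁..V_6 plus 4 source currents (L1, L2, L3, V1)
R1: Y=0.01326 on G[5,4]
R2: Y=0.1880 on G[6,1]
R3: Y=0.09091 on G[2,4]
C1: Y=0.000 on G[2,3]
I1: z[2]−=0.247, z[6]+=0.247
R4: Y=0.02778 on G[6,0]
I2: z[6]−=0.912, z[2]+=0.912
R5: Y=0.003831 on G[1,3]
R6: Y=0.004608 on G[0,4]
R7: Y=0.005618 on G[5,3]
L1: row V1−V2=0, i_L1 at 1,2
R8: Y=0.0005952 on G[4,0]
R9: Y=0.01403 on G[1,4]
R10: Y=0.002703 on G[3,4]
L2: row V6−V5=0, i_L2 at 6,5
C2: Y=0.000 on G[5,6]
R11: Y=0.02703 on G[2,4]
R12: Y=0.3155 on G[0,4]
L3: row V6−V1=0, i_L3 at 6,1
V1: row V0−V2=1.77, i_V1 at 0,2
solve → V1=-1.770, V2=-1.770, V3=-1.500, V4=-0.5572, V5=-1.770, V6=-1.770
aux → i_L1=-0.5802, i_L2=-0.01760, i_L3=-0.5982, i_V1=-0.2278

-0.5572 V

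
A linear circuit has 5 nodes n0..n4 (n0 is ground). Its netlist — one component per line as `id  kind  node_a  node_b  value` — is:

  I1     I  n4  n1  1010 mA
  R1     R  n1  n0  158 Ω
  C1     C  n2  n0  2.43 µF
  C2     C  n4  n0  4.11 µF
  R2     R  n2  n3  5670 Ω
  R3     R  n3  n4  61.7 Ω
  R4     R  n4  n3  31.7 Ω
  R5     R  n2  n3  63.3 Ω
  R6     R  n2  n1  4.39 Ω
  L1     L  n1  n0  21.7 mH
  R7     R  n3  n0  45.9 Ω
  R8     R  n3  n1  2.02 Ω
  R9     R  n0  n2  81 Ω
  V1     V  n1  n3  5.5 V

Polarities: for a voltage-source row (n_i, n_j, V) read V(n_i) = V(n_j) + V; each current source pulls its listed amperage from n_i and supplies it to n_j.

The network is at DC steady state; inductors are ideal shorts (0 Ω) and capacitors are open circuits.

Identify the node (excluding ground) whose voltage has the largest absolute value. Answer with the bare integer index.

4

MNA unknowns: 4 node voltages V₁..V_4 plus 2 source currents (L1, V1)
I1: z[4]−=1.01, z[1]+=1.01
R1: Y=0.006329 on G[1,0]
C1: Y=0.000 on G[2,0]
C2: Y=0.000 on G[4,0]
R2: Y=0.0001764 on G[2,3]
R3: Y=0.01621 on G[3,4]
R4: Y=0.03155 on G[4,3]
R5: Y=0.01580 on G[2,3]
R6: Y=0.2278 on G[2,1]
L1: row V1−V0=0, i_L1 at 1,0
R7: Y=0.02179 on G[3,0]
R8: Y=0.4950 on G[3,1]
R9: Y=0.01235 on G[0,2]
V1: row V1−V3=5.5, i_V1 at 1,3
solve → V1=0.000, V2=-0.3430, V3=-5.500, V4=-26.65
aux → i_L1=0.1241, i_V1=-1.915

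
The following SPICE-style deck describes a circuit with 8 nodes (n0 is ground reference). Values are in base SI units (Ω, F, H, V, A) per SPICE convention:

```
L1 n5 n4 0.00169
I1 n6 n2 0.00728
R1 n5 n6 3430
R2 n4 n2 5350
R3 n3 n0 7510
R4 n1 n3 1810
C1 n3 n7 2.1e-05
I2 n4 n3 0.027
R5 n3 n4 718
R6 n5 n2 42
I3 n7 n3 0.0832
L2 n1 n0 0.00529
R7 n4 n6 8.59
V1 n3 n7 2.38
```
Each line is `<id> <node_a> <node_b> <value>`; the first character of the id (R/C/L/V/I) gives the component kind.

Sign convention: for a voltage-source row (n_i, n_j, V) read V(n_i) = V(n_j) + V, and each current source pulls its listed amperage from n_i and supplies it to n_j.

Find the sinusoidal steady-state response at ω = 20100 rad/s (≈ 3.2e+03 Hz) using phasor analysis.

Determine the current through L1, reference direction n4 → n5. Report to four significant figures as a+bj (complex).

Element admittances at ω=20100 rad/s:
  Y(L1) = 0.000-0.02944j S between n5,n4
  I1: injects 0.00728 A into n2 (from n6)
  Y(R1) = 0.0002915+0.000j S between n5,n6
  Y(R2) = 0.0001869+0.000j S between n4,n2
  Y(R3) = 0.0001332+0.000j S between n3,n0
  Y(R4) = 0.0005525+0.000j S between n1,n3
  Y(C1) = 0.000+0.4221j S between n3,n7
  I2: injects 0.027 A into n3 (from n4)
  Y(R5) = 0.001393+0.000j S between n3,n4
  Y(R6) = 0.02381+0.000j S between n5,n2
  I3: injects 0.0832 A into n3 (from n7)
  Y(L2) = 0.000-0.009405j S between n1,n0
  Y(R7) = 0.1164+0.000j S between n4,n6
  V1: constraint V(n3)−V(n7) = 2.38
Assemble and solve the 8×8 MNA system:
  V(n1)=0.000+0.000j  V(n2)=-19.08+0.2428j  V(n3)=0.000+0.000j  V(n4)=-19.39+0.000j  V(n5)=-19.38+0.2447j  V(n6)=-19.45+0.0006113j  V(n7)=-2.380+0.000j
  i(V1)=0.08320-1.005j

-0.007203+0.0001165j A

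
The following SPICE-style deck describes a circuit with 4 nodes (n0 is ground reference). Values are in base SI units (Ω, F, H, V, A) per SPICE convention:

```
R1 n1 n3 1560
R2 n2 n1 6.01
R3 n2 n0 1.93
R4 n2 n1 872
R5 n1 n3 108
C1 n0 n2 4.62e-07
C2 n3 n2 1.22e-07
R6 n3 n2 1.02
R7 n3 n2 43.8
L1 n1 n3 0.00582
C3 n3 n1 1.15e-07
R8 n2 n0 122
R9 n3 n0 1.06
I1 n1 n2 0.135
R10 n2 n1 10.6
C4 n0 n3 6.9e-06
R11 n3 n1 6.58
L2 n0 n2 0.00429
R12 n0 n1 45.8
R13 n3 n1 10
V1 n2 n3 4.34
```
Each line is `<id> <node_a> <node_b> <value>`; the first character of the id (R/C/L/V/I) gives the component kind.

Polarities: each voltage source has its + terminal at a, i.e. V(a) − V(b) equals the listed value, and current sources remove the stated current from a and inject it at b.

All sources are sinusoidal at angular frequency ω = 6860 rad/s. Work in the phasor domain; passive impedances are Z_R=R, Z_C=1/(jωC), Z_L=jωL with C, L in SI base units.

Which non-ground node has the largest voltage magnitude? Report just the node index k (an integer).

Apply KCL at each of the 3 non-ground nodes and solve the resulting linear system.
Node n1: branches {R1, R2, R4, R5, L1, C3, I1, R10, R11, R12, R13} → V_1 = 0.3365+0.1857j
Node n2: branches {R2, R3, R4, C1, C2, R6, R7, R8, I1, R10, L2, V1} → V_2 = 2.782+0.1057j
Node n3: branches {R1, R5, C2, R6, R7, L1, C3, R9, C4, R11, R13, V1} → V_3 = -1.558+0.1057j
Source currents: i(V1)=-6.327+0.04738j

2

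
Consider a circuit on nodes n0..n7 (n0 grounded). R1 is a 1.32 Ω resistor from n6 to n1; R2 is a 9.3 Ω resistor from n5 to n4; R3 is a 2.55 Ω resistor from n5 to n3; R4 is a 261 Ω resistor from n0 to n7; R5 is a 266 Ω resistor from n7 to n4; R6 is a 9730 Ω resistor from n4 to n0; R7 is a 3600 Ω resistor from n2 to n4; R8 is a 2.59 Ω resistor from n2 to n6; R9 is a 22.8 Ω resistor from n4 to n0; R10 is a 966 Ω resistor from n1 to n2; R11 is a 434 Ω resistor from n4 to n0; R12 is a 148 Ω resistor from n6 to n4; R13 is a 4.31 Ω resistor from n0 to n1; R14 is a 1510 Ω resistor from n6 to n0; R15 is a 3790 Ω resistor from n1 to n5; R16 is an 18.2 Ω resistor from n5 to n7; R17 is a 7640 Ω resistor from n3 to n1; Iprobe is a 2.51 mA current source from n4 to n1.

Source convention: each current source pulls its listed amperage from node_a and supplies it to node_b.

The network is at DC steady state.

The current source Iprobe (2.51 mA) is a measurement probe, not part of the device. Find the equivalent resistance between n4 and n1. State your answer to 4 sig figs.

Apply KCL at each of the 7 non-ground nodes and solve the resulting linear system.
Node n1: branches {R1, R10, R13, R15, R17, Iprobe} → V_1 = 0.009148
Node n2: branches {R7, R8, R10} → V_2 = 0.008628
Node n3: branches {R3, R17} → V_3 = -0.04133
Node n4: branches {R2, R5, R6, R7, R9, R11, R12, Iprobe} → V_4 = -0.04278
Node n5: branches {R2, R3, R15, R16} → V_5 = -0.04134
Node n6: branches {R1, R8, R12, R14} → V_6 = 0.008663
Node n7: branches {R4, R5, R16} → V_7 = -0.03890

R_eq = 20.69 Ω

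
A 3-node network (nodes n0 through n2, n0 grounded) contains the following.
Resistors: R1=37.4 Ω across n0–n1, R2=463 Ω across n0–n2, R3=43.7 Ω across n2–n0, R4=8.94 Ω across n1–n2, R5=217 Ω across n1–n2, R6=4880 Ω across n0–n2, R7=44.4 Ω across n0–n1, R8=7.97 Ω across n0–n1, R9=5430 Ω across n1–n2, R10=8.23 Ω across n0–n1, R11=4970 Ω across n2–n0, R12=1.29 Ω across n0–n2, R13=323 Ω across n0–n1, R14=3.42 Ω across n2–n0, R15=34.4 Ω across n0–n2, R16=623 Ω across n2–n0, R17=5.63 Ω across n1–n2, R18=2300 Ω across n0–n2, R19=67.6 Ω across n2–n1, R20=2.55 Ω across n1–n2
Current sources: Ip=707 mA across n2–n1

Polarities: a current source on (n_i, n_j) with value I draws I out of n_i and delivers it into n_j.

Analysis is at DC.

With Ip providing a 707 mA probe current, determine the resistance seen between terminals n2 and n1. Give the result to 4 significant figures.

R_eq = 1.067 Ω

Element admittances at DC:
  Y(R1) = 0.02674 S between n0,n1
  Y(R2) = 0.002160 S between n0,n2
  Y(R3) = 0.02288 S between n2,n0
  Y(R4) = 0.1119 S between n1,n2
  Y(R5) = 0.004608 S between n1,n2
  Y(R6) = 0.0002049 S between n0,n2
  Y(R7) = 0.02252 S between n0,n1
  Y(R8) = 0.1255 S between n0,n1
  Y(R9) = 0.0001842 S between n1,n2
  Y(R10) = 0.1215 S between n0,n1
  Y(R11) = 0.0002012 S between n2,n0
  Y(R12) = 0.7752 S between n0,n2
  Y(R13) = 0.003096 S between n0,n1
  Y(R14) = 0.2924 S between n2,n0
  Y(R15) = 0.02907 S between n0,n2
  Y(R16) = 0.001605 S between n2,n0
  Y(R17) = 0.1776 S between n1,n2
  Y(R18) = 0.0004348 S between n0,n2
  Y(R19) = 0.01479 S between n2,n1
  Y(R20) = 0.3922 S between n1,n2
  Ip: injects 0.707 A into n1 (from n2)
Assemble and solve the 2×2 MNA system:
  V(n1)=0.5955  V(n2)=-0.1586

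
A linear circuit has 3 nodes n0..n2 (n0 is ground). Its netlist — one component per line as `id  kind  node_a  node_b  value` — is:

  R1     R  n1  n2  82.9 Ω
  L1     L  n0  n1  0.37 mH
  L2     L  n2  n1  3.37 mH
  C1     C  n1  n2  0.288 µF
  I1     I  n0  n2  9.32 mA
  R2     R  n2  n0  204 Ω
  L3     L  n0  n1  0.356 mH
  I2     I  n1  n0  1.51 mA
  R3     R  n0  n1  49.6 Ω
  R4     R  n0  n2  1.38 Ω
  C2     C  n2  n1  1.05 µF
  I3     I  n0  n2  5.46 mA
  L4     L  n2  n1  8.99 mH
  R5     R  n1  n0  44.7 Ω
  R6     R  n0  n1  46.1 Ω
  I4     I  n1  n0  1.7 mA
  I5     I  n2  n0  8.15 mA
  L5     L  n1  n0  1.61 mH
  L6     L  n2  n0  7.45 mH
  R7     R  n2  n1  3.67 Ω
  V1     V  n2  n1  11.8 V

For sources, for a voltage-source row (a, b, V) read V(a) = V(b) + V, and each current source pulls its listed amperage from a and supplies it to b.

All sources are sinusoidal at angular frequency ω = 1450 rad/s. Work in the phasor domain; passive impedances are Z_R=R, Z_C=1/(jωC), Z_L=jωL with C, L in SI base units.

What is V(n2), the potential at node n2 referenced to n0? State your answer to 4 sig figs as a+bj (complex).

11.20-1.881j V

MNA unknowns: 2 node voltages V₁..V_2 plus 1 source current (V1)
R1: Y=0.01206+0.000j on G[1,2]
L1: Y=0.000-1.864j on G[0,1]
L2: Y=0.000-0.2046j on G[2,1]
C1: Y=0.000+0.0004176j on G[1,2]
I1: z[0]−=0.00932, z[2]+=0.00932
R2: Y=0.004902+0.000j on G[2,0]
L3: Y=0.000-1.937j on G[0,1]
I2: z[1]−=0.00151, z[0]+=0.00151
R3: Y=0.02016+0.000j on G[0,1]
R4: Y=0.7246+0.000j on G[0,2]
C2: Y=0.000+0.001522j on G[2,1]
I3: z[0]−=0.00546, z[2]+=0.00546
L4: Y=0.000-0.07671j on G[2,1]
R5: Y=0.02237+0.000j on G[1,0]
R6: Y=0.02169+0.000j on G[0,1]
I4: z[1]−=0.0017, z[0]+=0.0017
I5: z[2]−=0.00815, z[0]+=0.00815
L5: Y=0.000-0.4284j on G[1,0]
L6: Y=0.000-0.09257j on G[2,0]
R7: Y=0.2725+0.000j on G[2,1]
V1: row V2−V1=11.8, i_V1 at 2,1
solve → V1=-0.5982-1.881j, V2=11.20-1.881j
aux → i_V1=-11.35+5.706j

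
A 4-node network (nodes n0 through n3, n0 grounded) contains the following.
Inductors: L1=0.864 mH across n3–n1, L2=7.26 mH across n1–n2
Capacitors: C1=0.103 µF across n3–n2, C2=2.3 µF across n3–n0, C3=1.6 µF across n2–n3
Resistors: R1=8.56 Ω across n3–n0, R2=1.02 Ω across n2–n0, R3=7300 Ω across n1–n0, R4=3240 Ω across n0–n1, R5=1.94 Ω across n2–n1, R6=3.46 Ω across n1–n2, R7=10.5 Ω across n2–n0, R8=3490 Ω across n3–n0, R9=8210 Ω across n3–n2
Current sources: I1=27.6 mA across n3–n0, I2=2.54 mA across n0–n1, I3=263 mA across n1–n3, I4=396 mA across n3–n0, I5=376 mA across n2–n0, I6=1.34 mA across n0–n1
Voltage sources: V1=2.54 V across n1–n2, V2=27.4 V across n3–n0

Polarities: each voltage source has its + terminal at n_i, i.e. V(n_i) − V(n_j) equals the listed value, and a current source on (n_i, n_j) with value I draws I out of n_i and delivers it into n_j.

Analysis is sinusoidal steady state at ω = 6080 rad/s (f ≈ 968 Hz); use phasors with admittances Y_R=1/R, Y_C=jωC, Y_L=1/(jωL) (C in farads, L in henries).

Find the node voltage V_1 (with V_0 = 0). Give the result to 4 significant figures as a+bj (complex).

2.641-4.117j V

Apply KCL at each of the 3 non-ground nodes and solve the resulting linear system.
Node n1: branches {L1, I2, R3, I3, R4, R5, R6, L2, I6, V1} → V_1 = 2.641-4.117j
Node n2: branches {C1, R2, R5, R6, C3, R7, I5, L2, R9, V1} → V_2 = 0.1005-4.117j
Node n3: branches {L1, C1, R1, I1, C2, I3, C3, I4, R8, R9, V2} → V_3 = 27.40+0.000j
Source currents: i(V1)=-1.520-4.654j, i(V2)=-4.114+4.047j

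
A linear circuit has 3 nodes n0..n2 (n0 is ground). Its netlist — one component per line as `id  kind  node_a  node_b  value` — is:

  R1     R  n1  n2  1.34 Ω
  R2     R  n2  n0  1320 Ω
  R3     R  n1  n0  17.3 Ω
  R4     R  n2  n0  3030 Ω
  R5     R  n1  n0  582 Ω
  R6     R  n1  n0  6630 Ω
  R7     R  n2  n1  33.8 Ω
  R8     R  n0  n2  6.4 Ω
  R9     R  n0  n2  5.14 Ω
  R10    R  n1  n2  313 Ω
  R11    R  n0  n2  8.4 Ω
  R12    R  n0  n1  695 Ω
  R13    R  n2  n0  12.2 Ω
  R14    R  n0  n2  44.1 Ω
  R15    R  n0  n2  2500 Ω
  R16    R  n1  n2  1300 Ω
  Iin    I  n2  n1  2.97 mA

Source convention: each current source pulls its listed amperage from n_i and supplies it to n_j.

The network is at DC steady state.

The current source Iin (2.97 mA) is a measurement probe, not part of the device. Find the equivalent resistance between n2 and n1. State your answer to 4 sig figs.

MNA unknowns: 2 node voltages V₁..V_2
R1: Y=0.7463 on G[1,2]
R2: Y=0.0007576 on G[2,0]
R3: Y=0.05780 on G[1,0]
R4: Y=0.0003300 on G[2,0]
R5: Y=0.001718 on G[1,0]
R6: Y=0.0001508 on G[1,0]
R7: Y=0.02959 on G[2,1]
R8: Y=0.1562 on G[0,2]
R9: Y=0.1946 on G[0,2]
R10: Y=0.003195 on G[1,2]
R11: Y=0.1190 on G[0,2]
R12: Y=0.001439 on G[0,1]
R13: Y=0.08197 on G[2,0]
R14: Y=0.02268 on G[0,2]
R15: Y=0.0004000 on G[0,2]
R16: Y=0.0007692 on G[1,2]
Iin: z[2]−=0.00297, z[1]+=0.00297
solve → V1=0.003215, V2=-0.0003412

R_eq = 1.198 Ω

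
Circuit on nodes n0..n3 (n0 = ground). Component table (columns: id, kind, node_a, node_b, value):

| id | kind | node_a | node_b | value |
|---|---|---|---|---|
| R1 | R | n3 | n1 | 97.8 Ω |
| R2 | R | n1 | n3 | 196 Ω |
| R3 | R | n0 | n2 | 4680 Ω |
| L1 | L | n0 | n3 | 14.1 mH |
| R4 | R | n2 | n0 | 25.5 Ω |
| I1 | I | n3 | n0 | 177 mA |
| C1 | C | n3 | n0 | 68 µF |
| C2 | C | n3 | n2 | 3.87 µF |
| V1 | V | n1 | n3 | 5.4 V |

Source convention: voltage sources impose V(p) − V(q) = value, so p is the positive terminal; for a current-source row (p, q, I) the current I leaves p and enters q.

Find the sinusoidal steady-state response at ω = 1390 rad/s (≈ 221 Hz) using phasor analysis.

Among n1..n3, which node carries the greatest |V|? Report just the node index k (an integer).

1

MNA unknowns: 3 node voltages V₁..V_3 plus 1 source current (V1)
R1: Y=0.01022+0.000j on G[3,1]
R2: Y=0.005102+0.000j on G[1,3]
R3: Y=0.0002137+0.000j on G[0,2]
L1: Y=0.000-0.05102j on G[0,3]
R4: Y=0.03922+0.000j on G[2,0]
I1: z[3]−=0.177, z[0]+=0.177
C1: Y=0.000+0.09452j on G[3,0]
C2: Y=0.000+0.005379j on G[3,2]
V1: row V1−V3=5.4, i_V1 at 1,3
solve → V1=5.346+3.628j, V2=-0.4869+0.05911j, V3=-0.05359+3.628j
aux → i_V1=-0.08277+0.000j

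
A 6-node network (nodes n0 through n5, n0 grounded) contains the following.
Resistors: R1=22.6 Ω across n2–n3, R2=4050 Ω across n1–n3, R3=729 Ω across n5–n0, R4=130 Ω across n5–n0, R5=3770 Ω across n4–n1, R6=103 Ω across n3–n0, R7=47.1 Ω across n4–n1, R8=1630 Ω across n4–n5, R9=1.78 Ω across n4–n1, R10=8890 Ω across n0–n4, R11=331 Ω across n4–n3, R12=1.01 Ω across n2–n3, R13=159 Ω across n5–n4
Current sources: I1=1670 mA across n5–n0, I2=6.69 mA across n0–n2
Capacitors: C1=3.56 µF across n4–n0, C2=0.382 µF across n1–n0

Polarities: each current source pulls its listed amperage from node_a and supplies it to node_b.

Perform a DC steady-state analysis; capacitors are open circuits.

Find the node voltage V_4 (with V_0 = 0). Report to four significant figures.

-111.2 V

Apply KCL at each of the 5 non-ground nodes and solve the resulting linear system.
Node n1: branches {R2, R5, R7, R9, C2} → V_1 = -111.2
Node n2: branches {R1, R12, I2} → V_2 = -27.49
Node n3: branches {R1, R2, R6, R11, R12} → V_3 = -27.49
Node n4: branches {R5, R7, R8, R9, C1, R10, R11, R13} → V_4 = -111.2
Node n5: branches {R3, R4, R8, I1, R13} → V_5 = -152.7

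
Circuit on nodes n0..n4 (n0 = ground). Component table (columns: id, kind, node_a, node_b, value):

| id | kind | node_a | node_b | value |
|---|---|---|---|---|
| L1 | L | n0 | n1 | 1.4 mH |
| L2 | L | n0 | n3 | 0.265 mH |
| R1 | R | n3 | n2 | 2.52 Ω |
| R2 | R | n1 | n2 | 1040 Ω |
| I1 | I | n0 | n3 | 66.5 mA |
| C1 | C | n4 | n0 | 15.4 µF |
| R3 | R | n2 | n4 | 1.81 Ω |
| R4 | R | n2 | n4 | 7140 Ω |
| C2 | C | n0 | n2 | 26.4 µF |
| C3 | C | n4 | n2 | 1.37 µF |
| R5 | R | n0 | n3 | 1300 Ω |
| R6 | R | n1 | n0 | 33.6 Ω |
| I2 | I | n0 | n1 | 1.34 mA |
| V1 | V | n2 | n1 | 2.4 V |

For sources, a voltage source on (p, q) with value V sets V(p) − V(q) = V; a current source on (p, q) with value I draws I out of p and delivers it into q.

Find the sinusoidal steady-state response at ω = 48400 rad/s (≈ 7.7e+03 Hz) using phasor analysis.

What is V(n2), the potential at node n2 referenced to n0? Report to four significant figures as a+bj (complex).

Element admittances at ω=48400 rad/s:
  Y(L1) = 0.000-0.01476j S between n0,n1
  Y(L2) = 0.000-0.07797j S between n0,n3
  Y(R1) = 0.3968+0.000j S between n3,n2
  Y(R2) = 0.0009615+0.000j S between n1,n2
  I1: injects 0.0665 A into n3 (from n0)
  Y(C1) = 0.000+0.7454j S between n4,n0
  Y(R3) = 0.5525+0.000j S between n2,n4
  Y(R4) = 0.0001401+0.000j S between n2,n4
  Y(C2) = 0.000+1.278j S between n0,n2
  Y(C3) = 0.000+0.06631j S between n4,n2
  Y(R5) = 0.0007692+0.000j S between n0,n3
  Y(R6) = 0.02976+0.000j S between n1,n0
  I2: injects 0.00134 A into n1 (from n0)
  V1: constraint V(n2)−V(n1) = 2.4
Assemble and solve the 5×5 MNA system:
  V(n1)=-2.393-0.09148j  V(n2)=0.007080-0.09148j  V(n3)=0.1851-0.05501j  V(n4)=-0.03644-0.03711j
  i(V1)=-0.07622+0.03259j

0.007080-0.09148j V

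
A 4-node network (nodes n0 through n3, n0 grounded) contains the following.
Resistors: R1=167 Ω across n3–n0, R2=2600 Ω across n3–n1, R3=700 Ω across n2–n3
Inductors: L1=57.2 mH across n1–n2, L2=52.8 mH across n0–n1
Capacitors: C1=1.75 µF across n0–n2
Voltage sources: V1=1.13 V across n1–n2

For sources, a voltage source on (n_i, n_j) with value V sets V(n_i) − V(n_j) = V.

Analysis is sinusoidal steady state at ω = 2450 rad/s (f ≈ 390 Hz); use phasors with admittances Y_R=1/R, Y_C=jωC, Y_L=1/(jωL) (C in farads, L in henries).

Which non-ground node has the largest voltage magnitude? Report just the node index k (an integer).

2

MNA unknowns: 3 node voltages V₁..V_3 plus 1 source current (V1)
R1: Y=0.005988+0.000j on G[3,0]
L1: Y=0.000-0.007136j on G[1,2]
C1: Y=0.000+0.004287j on G[0,2]
R2: Y=0.0003846+0.000j on G[3,1]
R3: Y=0.001429+0.000j on G[2,3]
L2: Y=0.000-0.007730j on G[0,1]
V1: row V1−V2=1.13, i_V1 at 1,2
solve → V1=-1.085+0.7983j, V2=-2.215+0.7983j, V3=-0.4590+0.1855j
aux → i_V1=-0.005931-0.0005560j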